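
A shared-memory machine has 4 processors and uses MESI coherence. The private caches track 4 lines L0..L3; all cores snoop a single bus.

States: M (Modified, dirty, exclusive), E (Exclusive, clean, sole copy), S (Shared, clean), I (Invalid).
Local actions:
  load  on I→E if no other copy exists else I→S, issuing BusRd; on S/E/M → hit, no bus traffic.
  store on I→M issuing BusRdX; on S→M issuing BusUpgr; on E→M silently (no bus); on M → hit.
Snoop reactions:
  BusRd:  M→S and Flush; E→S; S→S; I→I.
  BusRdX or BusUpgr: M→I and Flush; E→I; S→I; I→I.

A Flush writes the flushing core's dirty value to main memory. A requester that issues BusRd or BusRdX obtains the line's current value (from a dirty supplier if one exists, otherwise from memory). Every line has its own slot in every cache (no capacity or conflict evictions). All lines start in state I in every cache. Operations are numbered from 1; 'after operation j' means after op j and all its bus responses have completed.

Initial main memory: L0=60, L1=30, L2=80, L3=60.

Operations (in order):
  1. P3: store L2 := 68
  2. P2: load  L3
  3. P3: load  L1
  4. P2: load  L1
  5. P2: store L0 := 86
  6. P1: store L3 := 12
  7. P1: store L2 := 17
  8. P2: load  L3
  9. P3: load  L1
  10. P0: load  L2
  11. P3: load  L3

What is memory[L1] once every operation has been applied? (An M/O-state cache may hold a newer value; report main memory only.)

step 1: P3: store L2 := 68  ⟶  IIIM  (L2)  txn=BusRdX  M[L2]=80
step 2: P2: load  L3  ⟶  IIEI  (L3)  txn=BusRd  M[L3]=60
step 3: P3: load  L1  ⟶  IIIE  (L1)  txn=BusRd  M[L1]=30
step 4: P2: load  L1  ⟶  IISS  (L1)  txn=BusRd  M[L1]=30
step 5: P2: store L0 := 86  ⟶  IIMI  (L0)  txn=BusRdX  M[L0]=60
step 6: P1: store L3 := 12  ⟶  IMII  (L3)  txn=BusRdX  M[L3]=60
step 7: P1: store L2 := 17  ⟶  IMII  (L2)  txn=BusRdX+Flush  M[L2]=68
step 8: P2: load  L3  ⟶  ISSI  (L3)  txn=BusRd+Flush  M[L3]=12
step 9: P3: load  L1  ⟶  IISS  (L1)  txn=∅  M[L1]=30
step 10: P0: load  L2  ⟶  SSII  (L2)  txn=BusRd+Flush  M[L2]=17
step 11: P3: load  L3  ⟶  ISSS  (L3)  txn=BusRd  M[L3]=12

memory[L1] = 30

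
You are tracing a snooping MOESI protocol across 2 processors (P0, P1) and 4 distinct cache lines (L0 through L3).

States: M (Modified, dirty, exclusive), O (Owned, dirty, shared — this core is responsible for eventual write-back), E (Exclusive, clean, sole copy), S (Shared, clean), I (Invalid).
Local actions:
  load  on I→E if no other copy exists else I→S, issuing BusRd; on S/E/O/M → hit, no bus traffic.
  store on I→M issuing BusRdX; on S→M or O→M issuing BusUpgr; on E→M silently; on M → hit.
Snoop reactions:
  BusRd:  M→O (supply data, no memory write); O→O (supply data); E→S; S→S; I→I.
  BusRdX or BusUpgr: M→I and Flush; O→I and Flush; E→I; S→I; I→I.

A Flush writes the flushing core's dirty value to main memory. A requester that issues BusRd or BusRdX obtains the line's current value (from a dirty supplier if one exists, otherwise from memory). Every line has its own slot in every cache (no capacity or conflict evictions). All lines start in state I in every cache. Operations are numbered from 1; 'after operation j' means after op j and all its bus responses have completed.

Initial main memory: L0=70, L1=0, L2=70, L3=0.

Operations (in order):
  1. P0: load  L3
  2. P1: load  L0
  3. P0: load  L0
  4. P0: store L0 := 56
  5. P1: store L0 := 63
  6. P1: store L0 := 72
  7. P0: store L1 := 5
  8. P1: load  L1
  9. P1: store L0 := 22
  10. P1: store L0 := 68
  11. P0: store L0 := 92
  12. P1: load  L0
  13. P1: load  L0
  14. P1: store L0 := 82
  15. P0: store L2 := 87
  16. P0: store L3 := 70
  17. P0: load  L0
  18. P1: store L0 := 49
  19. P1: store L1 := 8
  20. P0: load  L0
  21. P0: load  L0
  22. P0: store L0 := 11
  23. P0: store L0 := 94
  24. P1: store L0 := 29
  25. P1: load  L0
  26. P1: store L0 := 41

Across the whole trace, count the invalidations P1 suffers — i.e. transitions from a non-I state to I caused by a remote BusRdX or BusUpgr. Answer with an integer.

invalidations = 3

  op1 P0: load  L3 → E/I on L3; bus BusRd; mem=0
  op2 P1: load  L0 → I/E on L0; bus BusRd; mem=70
  op3 P0: load  L0 → S/S on L0; bus BusRd; mem=70
  op4 P0: store L0 := 56 → M/I on L0; bus BusUpgr; mem=70
  op5 P1: store L0 := 63 → I/M on L0; bus BusRdX Flush; mem=56
  op6 P1: store L0 := 72 → I/M on L0; bus (none); mem=56
  op7 P0: store L1 := 5 → M/I on L1; bus BusRdX; mem=0
  op8 P1: load  L1 → O/S on L1; bus BusRd; mem=0
  op9 P1: store L0 := 22 → I/M on L0; bus (none); mem=56
  op10 P1: store L0 := 68 → I/M on L0; bus (none); mem=56
  op11 P0: store L0 := 92 → M/I on L0; bus BusRdX Flush; mem=68
  op12 P1: load  L0 → O/S on L0; bus BusRd; mem=68
  op13 P1: load  L0 → O/S on L0; bus (none); mem=68
  op14 P1: store L0 := 82 → I/M on L0; bus BusUpgr Flush; mem=92
  op15 P0: store L2 := 87 → M/I on L2; bus BusRdX; mem=70
  op16 P0: store L3 := 70 → M/I on L3; bus (none); mem=0
  op17 P0: load  L0 → S/O on L0; bus BusRd; mem=92
  op18 P1: store L0 := 49 → I/M on L0; bus BusUpgr; mem=92
  op19 P1: store L1 := 8 → I/M on L1; bus BusUpgr Flush; mem=5
  op20 P0: load  L0 → S/O on L0; bus BusRd; mem=92
  op21 P0: load  L0 → S/O on L0; bus (none); mem=92
  op22 P0: store L0 := 11 → M/I on L0; bus BusUpgr Flush; mem=49
  op23 P0: store L0 := 94 → M/I on L0; bus (none); mem=49
  op24 P1: store L0 := 29 → I/M on L0; bus BusRdX Flush; mem=94
  op25 P1: load  L0 → I/M on L0; bus (none); mem=94
  op26 P1: store L0 := 41 → I/M on L0; bus (none); mem=94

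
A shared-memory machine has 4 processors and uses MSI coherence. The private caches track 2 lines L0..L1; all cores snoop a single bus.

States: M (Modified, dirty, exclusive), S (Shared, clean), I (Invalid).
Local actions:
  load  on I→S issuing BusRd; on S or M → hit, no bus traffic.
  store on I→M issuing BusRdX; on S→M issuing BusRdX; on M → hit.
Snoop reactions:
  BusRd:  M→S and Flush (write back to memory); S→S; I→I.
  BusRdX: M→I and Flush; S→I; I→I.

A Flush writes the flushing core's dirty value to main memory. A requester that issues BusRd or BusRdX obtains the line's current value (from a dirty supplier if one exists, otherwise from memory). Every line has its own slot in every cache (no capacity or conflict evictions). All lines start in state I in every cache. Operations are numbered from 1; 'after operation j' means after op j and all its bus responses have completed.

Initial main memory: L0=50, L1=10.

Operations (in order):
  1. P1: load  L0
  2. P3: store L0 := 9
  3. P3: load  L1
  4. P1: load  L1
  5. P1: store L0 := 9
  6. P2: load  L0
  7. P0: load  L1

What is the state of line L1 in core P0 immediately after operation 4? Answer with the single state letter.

1. P1: load  L0  bus=[BusRd]  L0: P0=I P1=S P2=I P3=I  mem[L0]=50
2. P3: store L0 := 9  bus=[BusRdX]  L0: P0=I P1=I P2=I P3=M  mem[L0]=50
3. P3: load  L1  bus=[BusRd]  L1: P0=I P1=I P2=I P3=S  mem[L1]=10
4. P1: load  L1  bus=[BusRd]  L1: P0=I P1=S P2=I P3=S  mem[L1]=10
5. P1: store L0 := 9  bus=[BusRdX,Flush]  L0: P0=I P1=M P2=I P3=I  mem[L0]=9
6. P2: load  L0  bus=[BusRd,Flush]  L0: P0=I P1=S P2=S P3=I  mem[L0]=9
7. P0: load  L1  bus=[BusRd]  L1: P0=S P1=S P2=I P3=S  mem[L1]=10

state = I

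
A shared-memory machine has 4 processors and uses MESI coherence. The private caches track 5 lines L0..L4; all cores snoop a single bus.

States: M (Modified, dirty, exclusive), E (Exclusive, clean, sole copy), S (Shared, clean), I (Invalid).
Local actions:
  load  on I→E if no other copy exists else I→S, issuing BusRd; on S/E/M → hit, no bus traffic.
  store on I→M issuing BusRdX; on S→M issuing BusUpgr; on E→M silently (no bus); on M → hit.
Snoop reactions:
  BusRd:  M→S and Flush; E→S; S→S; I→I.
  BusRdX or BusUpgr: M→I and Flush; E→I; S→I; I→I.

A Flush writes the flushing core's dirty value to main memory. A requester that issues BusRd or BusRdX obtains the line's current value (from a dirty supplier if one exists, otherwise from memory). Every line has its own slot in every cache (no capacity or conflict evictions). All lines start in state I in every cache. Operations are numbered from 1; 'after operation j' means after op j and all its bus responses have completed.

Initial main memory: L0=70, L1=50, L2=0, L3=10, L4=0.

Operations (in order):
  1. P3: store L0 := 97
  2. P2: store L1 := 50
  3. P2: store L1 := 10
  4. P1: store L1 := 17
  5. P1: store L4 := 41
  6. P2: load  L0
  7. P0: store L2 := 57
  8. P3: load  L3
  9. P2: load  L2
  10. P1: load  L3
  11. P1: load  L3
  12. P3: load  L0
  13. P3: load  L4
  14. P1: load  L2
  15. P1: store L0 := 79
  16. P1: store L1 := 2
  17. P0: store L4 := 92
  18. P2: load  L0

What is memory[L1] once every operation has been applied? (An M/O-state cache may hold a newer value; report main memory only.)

  op1 P3: store L0 := 97 → I/I/I/M on L0; bus BusRdX; mem=70
  op2 P2: store L1 := 50 → I/I/M/I on L1; bus BusRdX; mem=50
  op3 P2: store L1 := 10 → I/I/M/I on L1; bus (none); mem=50
  op4 P1: store L1 := 17 → I/M/I/I on L1; bus BusRdX Flush; mem=10
  op5 P1: store L4 := 41 → I/M/I/I on L4; bus BusRdX; mem=0
  op6 P2: load  L0 → I/I/S/S on L0; bus BusRd Flush; mem=97
  op7 P0: store L2 := 57 → M/I/I/I on L2; bus BusRdX; mem=0
  op8 P3: load  L3 → I/I/I/E on L3; bus BusRd; mem=10
  op9 P2: load  L2 → S/I/S/I on L2; bus BusRd Flush; mem=57
  op10 P1: load  L3 → I/S/I/S on L3; bus BusRd; mem=10
  op11 P1: load  L3 → I/S/I/S on L3; bus (none); mem=10
  op12 P3: load  L0 → I/I/S/S on L0; bus (none); mem=97
  op13 P3: load  L4 → I/S/I/S on L4; bus BusRd Flush; mem=41
  op14 P1: load  L2 → S/S/S/I on L2; bus BusRd; mem=57
  op15 P1: store L0 := 79 → I/M/I/I on L0; bus BusRdX; mem=97
  op16 P1: store L1 := 2 → I/M/I/I on L1; bus (none); mem=10
  op17 P0: store L4 := 92 → M/I/I/I on L4; bus BusRdX; mem=41
  op18 P2: load  L0 → I/S/S/I on L0; bus BusRd Flush; mem=79

memory[L1] = 10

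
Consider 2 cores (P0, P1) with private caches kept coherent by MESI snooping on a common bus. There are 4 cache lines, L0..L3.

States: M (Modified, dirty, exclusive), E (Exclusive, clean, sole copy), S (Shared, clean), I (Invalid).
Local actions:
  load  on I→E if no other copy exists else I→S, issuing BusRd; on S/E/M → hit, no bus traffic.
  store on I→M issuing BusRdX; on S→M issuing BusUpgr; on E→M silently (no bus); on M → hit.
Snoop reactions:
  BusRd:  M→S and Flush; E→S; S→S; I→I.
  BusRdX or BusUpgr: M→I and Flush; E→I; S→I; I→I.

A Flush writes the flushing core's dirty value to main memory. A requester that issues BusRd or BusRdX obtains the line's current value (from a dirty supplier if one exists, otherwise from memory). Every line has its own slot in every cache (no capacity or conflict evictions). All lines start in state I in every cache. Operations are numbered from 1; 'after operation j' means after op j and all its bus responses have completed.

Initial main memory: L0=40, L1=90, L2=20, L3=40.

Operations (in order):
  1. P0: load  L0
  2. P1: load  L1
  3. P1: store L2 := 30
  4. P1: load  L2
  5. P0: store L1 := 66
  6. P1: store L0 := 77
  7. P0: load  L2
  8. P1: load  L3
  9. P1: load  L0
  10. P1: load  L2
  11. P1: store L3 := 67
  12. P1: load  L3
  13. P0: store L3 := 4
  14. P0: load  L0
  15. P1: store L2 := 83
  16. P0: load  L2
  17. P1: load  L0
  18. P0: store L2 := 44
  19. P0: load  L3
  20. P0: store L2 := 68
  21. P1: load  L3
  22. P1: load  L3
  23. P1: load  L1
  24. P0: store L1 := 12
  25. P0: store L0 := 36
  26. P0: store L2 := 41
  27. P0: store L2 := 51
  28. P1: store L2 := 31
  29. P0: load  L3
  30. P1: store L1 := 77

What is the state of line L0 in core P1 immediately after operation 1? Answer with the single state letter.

state = I

step 1: P0: load  L0  ⟶  EI  (L0)  txn=BusRd  M[L0]=40
step 2: P1: load  L1  ⟶  IE  (L1)  txn=BusRd  M[L1]=90
step 3: P1: store L2 := 30  ⟶  IM  (L2)  txn=BusRdX  M[L2]=20
step 4: P1: load  L2  ⟶  IM  (L2)  txn=∅  M[L2]=20
step 5: P0: store L1 := 66  ⟶  MI  (L1)  txn=BusRdX  M[L1]=90
step 6: P1: store L0 := 77  ⟶  IM  (L0)  txn=BusRdX  M[L0]=40
step 7: P0: load  L2  ⟶  SS  (L2)  txn=BusRd+Flush  M[L2]=30
step 8: P1: load  L3  ⟶  IE  (L3)  txn=BusRd  M[L3]=40
step 9: P1: load  L0  ⟶  IM  (L0)  txn=∅  M[L0]=40
step 10: P1: load  L2  ⟶  SS  (L2)  txn=∅  M[L2]=30
step 11: P1: store L3 := 67  ⟶  IM  (L3)  txn=∅  M[L3]=40
step 12: P1: load  L3  ⟶  IM  (L3)  txn=∅  M[L3]=40
step 13: P0: store L3 := 4  ⟶  MI  (L3)  txn=BusRdX+Flush  M[L3]=67
step 14: P0: load  L0  ⟶  SS  (L0)  txn=BusRd+Flush  M[L0]=77
step 15: P1: store L2 := 83  ⟶  IM  (L2)  txn=BusUpgr  M[L2]=30
step 16: P0: load  L2  ⟶  SS  (L2)  txn=BusRd+Flush  M[L2]=83
step 17: P1: load  L0  ⟶  SS  (L0)  txn=∅  M[L0]=77
step 18: P0: store L2 := 44  ⟶  MI  (L2)  txn=BusUpgr  M[L2]=83
step 19: P0: load  L3  ⟶  MI  (L3)  txn=∅  M[L3]=67
step 20: P0: store L2 := 68  ⟶  MI  (L2)  txn=∅  M[L2]=83
step 21: P1: load  L3  ⟶  SS  (L3)  txn=BusRd+Flush  M[L3]=4
step 22: P1: load  L3  ⟶  SS  (L3)  txn=∅  M[L3]=4
step 23: P1: load  L1  ⟶  SS  (L1)  txn=BusRd+Flush  M[L1]=66
step 24: P0: store L1 := 12  ⟶  MI  (L1)  txn=BusUpgr  M[L1]=66
step 25: P0: store L0 := 36  ⟶  MI  (L0)  txn=BusUpgr  M[L0]=77
step 26: P0: store L2 := 41  ⟶  MI  (L2)  txn=∅  M[L2]=83
step 27: P0: store L2 := 51  ⟶  MI  (L2)  txn=∅  M[L2]=83
step 28: P1: store L2 := 31  ⟶  IM  (L2)  txn=BusRdX+Flush  M[L2]=51
step 29: P0: load  L3  ⟶  SS  (L3)  txn=∅  M[L3]=4
step 30: P1: store L1 := 77  ⟶  IM  (L1)  txn=BusRdX+Flush  M[L1]=12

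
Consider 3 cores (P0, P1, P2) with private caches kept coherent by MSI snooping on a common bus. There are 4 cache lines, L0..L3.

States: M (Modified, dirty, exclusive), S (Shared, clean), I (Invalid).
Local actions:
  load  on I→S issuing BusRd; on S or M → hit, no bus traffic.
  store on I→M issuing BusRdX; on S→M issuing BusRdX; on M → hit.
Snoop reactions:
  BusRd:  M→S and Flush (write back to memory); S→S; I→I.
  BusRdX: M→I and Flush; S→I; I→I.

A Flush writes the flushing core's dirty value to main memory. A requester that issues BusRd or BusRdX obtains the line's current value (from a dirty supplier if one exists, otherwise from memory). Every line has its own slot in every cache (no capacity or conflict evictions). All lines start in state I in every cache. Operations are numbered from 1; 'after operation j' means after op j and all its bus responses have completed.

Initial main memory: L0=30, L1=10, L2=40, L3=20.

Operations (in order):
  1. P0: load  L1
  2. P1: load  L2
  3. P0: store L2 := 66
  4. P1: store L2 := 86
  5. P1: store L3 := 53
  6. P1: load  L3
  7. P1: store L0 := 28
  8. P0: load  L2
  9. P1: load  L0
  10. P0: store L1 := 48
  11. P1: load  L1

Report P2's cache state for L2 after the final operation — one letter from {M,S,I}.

state = I

1. P0: load  L1  bus=[BusRd]  L1: P0=S P1=I P2=I  mem[L1]=10
2. P1: load  L2  bus=[BusRd]  L2: P0=I P1=S P2=I  mem[L2]=40
3. P0: store L2 := 66  bus=[BusRdX]  L2: P0=M P1=I P2=I  mem[L2]=40
4. P1: store L2 := 86  bus=[BusRdX,Flush]  L2: P0=I P1=M P2=I  mem[L2]=66
5. P1: store L3 := 53  bus=[BusRdX]  L3: P0=I P1=M P2=I  mem[L3]=20
6. P1: load  L3  bus=[-]  L3: P0=I P1=M P2=I  mem[L3]=20
7. P1: store L0 := 28  bus=[BusRdX]  L0: P0=I P1=M P2=I  mem[L0]=30
8. P0: load  L2  bus=[BusRd,Flush]  L2: P0=S P1=S P2=I  mem[L2]=86
9. P1: load  L0  bus=[-]  L0: P0=I P1=M P2=I  mem[L0]=30
10. P0: store L1 := 48  bus=[BusRdX]  L1: P0=M P1=I P2=I  mem[L1]=10
11. P1: load  L1  bus=[BusRd,Flush]  L1: P0=S P1=S P2=I  mem[L1]=48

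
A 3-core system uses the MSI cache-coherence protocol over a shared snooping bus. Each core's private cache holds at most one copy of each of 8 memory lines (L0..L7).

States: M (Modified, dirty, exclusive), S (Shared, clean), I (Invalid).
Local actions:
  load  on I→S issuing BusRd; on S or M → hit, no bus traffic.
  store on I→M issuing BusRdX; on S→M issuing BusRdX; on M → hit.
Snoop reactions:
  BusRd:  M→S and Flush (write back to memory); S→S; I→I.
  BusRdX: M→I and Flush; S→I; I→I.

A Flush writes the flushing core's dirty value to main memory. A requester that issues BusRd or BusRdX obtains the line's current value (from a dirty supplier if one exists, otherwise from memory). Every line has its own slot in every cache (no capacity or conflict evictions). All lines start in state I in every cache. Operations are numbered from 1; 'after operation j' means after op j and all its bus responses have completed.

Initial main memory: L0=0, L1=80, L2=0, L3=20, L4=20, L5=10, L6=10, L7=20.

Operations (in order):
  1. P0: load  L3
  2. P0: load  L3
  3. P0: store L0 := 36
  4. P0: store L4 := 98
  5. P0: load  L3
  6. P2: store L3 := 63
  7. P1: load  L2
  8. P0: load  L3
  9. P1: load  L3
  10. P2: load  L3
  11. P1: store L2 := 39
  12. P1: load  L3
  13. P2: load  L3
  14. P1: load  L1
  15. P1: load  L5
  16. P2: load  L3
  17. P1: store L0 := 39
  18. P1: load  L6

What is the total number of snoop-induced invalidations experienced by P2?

invalidations = 0

[1] P0: load  L3 | P0:S(20), P1:I, P2:I | bus: BusRd
[2] P0: load  L3 | P0:S(20), P1:I, P2:I | bus: none
[3] P0: store L0 := 36 | P0:M(36), P1:I, P2:I | bus: BusRdX
[4] P0: store L4 := 98 | P0:M(98), P1:I, P2:I | bus: BusRdX
[5] P0: load  L3 | P0:S(20), P1:I, P2:I | bus: none
[6] P2: store L3 := 63 | P0:I, P1:I, P2:M(63) | bus: BusRdX
[7] P1: load  L2 | P0:I, P1:S(0), P2:I | bus: BusRd
[8] P0: load  L3 | P0:S(63), P1:I, P2:S(63) | bus: BusRd,Flush
[9] P1: load  L3 | P0:S(63), P1:S(63), P2:S(63) | bus: BusRd
[10] P2: load  L3 | P0:S(63), P1:S(63), P2:S(63) | bus: none
[11] P1: store L2 := 39 | P0:I, P1:M(39), P2:I | bus: BusRdX
[12] P1: load  L3 | P0:S(63), P1:S(63), P2:S(63) | bus: none
[13] P2: load  L3 | P0:S(63), P1:S(63), P2:S(63) | bus: none
[14] P1: load  L1 | P0:I, P1:S(80), P2:I | bus: BusRd
[15] P1: load  L5 | P0:I, P1:S(10), P2:I | bus: BusRd
[16] P2: load  L3 | P0:S(63), P1:S(63), P2:S(63) | bus: none
[17] P1: store L0 := 39 | P0:I, P1:M(39), P2:I | bus: BusRdX,Flush
[18] P1: load  L6 | P0:I, P1:S(10), P2:I | bus: BusRd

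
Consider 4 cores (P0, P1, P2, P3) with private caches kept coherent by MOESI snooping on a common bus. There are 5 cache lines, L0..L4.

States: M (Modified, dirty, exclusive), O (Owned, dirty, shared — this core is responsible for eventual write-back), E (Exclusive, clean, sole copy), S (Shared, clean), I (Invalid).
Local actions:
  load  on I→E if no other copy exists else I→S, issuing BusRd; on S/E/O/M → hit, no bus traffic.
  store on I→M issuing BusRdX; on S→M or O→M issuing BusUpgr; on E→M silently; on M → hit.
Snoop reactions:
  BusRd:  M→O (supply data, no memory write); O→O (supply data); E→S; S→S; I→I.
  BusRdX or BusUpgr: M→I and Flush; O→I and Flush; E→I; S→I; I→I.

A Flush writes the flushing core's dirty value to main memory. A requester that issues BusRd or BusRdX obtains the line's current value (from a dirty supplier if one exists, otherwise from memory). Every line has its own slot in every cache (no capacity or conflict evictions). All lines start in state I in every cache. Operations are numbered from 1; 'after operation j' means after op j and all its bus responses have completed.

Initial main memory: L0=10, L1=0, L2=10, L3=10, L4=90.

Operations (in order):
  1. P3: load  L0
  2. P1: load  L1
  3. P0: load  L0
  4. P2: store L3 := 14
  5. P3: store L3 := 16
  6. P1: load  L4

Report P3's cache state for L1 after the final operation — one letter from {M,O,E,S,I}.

step 1: P3: load  L0  ⟶  IIIE  (L0)  txn=BusRd  M[L0]=10
step 2: P1: load  L1  ⟶  IEII  (L1)  txn=BusRd  M[L1]=0
step 3: P0: load  L0  ⟶  SIIS  (L0)  txn=BusRd  M[L0]=10
step 4: P2: store L3 := 14  ⟶  IIMI  (L3)  txn=BusRdX  M[L3]=10
step 5: P3: store L3 := 16  ⟶  IIIM  (L3)  txn=BusRdX+Flush  M[L3]=14
step 6: P1: load  L4  ⟶  IEII  (L4)  txn=BusRd  M[L4]=90

state = I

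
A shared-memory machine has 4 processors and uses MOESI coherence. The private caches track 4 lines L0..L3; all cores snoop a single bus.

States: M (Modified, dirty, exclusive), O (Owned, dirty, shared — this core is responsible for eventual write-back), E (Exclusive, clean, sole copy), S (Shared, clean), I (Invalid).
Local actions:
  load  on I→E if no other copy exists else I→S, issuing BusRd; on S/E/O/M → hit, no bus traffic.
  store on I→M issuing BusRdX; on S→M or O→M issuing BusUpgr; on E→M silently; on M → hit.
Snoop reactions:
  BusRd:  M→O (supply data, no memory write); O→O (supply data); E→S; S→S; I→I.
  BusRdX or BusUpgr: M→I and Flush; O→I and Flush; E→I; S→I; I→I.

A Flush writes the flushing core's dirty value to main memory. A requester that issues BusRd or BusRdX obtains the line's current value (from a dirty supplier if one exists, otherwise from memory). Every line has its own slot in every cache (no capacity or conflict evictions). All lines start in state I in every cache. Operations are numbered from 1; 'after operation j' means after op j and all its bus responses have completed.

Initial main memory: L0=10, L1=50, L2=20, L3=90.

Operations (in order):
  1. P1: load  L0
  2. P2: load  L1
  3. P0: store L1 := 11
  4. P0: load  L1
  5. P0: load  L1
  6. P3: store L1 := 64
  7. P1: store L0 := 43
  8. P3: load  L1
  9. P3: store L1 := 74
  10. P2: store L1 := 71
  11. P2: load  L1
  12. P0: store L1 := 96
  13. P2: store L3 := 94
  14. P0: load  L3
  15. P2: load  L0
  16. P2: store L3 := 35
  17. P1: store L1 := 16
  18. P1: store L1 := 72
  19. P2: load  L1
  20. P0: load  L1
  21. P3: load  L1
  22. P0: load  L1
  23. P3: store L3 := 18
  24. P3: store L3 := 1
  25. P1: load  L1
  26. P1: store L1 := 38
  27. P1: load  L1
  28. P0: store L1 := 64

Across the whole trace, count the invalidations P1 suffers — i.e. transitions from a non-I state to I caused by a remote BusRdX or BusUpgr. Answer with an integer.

  op1 P1: load  L0 → I/E/I/I on L0; bus BusRd; mem=10
  op2 P2: load  L1 → I/I/E/I on L1; bus BusRd; mem=50
  op3 P0: store L1 := 11 → M/I/I/I on L1; bus BusRdX; mem=50
  op4 P0: load  L1 → M/I/I/I on L1; bus (none); mem=50
  op5 P0: load  L1 → M/I/I/I on L1; bus (none); mem=50
  op6 P3: store L1 := 64 → I/I/I/M on L1; bus BusRdX Flush; mem=11
  op7 P1: store L0 := 43 → I/M/I/I on L0; bus (none); mem=10
  op8 P3: load  L1 → I/I/I/M on L1; bus (none); mem=11
  op9 P3: store L1 := 74 → I/I/I/M on L1; bus (none); mem=11
  op10 P2: store L1 := 71 → I/I/M/I on L1; bus BusRdX Flush; mem=74
  op11 P2: load  L1 → I/I/M/I on L1; bus (none); mem=74
  op12 P0: store L1 := 96 → M/I/I/I on L1; bus BusRdX Flush; mem=71
  op13 P2: store L3 := 94 → I/I/M/I on L3; bus BusRdX; mem=90
  op14 P0: load  L3 → S/I/O/I on L3; bus BusRd; mem=90
  op15 P2: load  L0 → I/O/S/I on L0; bus BusRd; mem=10
  op16 P2: store L3 := 35 → I/I/M/I on L3; bus BusUpgr; mem=90
  op17 P1: store L1 := 16 → I/M/I/I on L1; bus BusRdX Flush; mem=96
  op18 P1: store L1 := 72 → I/M/I/I on L1; bus (none); mem=96
  op19 P2: load  L1 → I/O/S/I on L1; bus BusRd; mem=96
  op20 P0: load  L1 → S/O/S/I on L1; bus BusRd; mem=96
  op21 P3: load  L1 → S/O/S/S on L1; bus BusRd; mem=96
  op22 P0: load  L1 → S/O/S/S on L1; bus (none); mem=96
  op23 P3: store L3 := 18 → I/I/I/M on L3; bus BusRdX Flush; mem=35
  op24 P3: store L3 := 1 → I/I/I/M on L3; bus (none); mem=35
  op25 P1: load  L1 → S/O/S/S on L1; bus (none); mem=96
  op26 P1: store L1 := 38 → I/M/I/I on L1; bus BusUpgr; mem=96
  op27 P1: load  L1 → I/M/I/I on L1; bus (none); mem=96
  op28 P0: store L1 := 64 → M/I/I/I on L1; bus BusRdX Flush; mem=38

invalidations = 1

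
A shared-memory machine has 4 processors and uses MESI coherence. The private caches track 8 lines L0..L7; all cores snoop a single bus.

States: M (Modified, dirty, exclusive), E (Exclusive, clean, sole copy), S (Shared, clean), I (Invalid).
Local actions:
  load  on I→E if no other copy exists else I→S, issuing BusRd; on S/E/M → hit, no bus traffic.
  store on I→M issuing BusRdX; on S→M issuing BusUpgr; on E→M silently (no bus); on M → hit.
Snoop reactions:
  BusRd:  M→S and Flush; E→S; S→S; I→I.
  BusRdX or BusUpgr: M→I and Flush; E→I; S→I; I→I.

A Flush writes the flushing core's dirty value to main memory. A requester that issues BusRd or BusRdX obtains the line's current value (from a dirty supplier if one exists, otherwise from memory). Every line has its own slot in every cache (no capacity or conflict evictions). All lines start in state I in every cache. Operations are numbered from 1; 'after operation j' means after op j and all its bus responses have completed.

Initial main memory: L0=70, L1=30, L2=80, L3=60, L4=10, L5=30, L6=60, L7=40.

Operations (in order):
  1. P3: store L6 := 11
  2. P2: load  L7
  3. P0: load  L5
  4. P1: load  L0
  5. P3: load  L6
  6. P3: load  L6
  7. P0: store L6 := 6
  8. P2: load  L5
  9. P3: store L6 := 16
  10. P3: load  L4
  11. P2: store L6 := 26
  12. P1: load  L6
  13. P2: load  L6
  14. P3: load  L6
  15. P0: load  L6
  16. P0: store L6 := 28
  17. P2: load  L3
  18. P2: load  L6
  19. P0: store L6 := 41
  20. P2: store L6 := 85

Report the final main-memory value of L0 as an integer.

[1] P3: store L6 := 11 | P0:I, P1:I, P2:I, P3:M(11) | bus: BusRdX
[2] P2: load  L7 | P0:I, P1:I, P2:E(40), P3:I | bus: BusRd
[3] P0: load  L5 | P0:E(30), P1:I, P2:I, P3:I | bus: BusRd
[4] P1: load  L0 | P0:I, P1:E(70), P2:I, P3:I | bus: BusRd
[5] P3: load  L6 | P0:I, P1:I, P2:I, P3:M(11) | bus: none
[6] P3: load  L6 | P0:I, P1:I, P2:I, P3:M(11) | bus: none
[7] P0: store L6 := 6 | P0:M(6), P1:I, P2:I, P3:I | bus: BusRdX,Flush
[8] P2: load  L5 | P0:S(30), P1:I, P2:S(30), P3:I | bus: BusRd
[9] P3: store L6 := 16 | P0:I, P1:I, P2:I, P3:M(16) | bus: BusRdX,Flush
[10] P3: load  L4 | P0:I, P1:I, P2:I, P3:E(10) | bus: BusRd
[11] P2: store L6 := 26 | P0:I, P1:I, P2:M(26), P3:I | bus: BusRdX,Flush
[12] P1: load  L6 | P0:I, P1:S(26), P2:S(26), P3:I | bus: BusRd,Flush
[13] P2: load  L6 | P0:I, P1:S(26), P2:S(26), P3:I | bus: none
[14] P3: load  L6 | P0:I, P1:S(26), P2:S(26), P3:S(26) | bus: BusRd
[15] P0: load  L6 | P0:S(26), P1:S(26), P2:S(26), P3:S(26) | bus: BusRd
[16] P0: store L6 := 28 | P0:M(28), P1:I, P2:I, P3:I | bus: BusUpgr
[17] P2: load  L3 | P0:I, P1:I, P2:E(60), P3:I | bus: BusRd
[18] P2: load  L6 | P0:S(28), P1:I, P2:S(28), P3:I | bus: BusRd,Flush
[19] P0: store L6 := 41 | P0:M(41), P1:I, P2:I, P3:I | bus: BusUpgr
[20] P2: store L6 := 85 | P0:I, P1:I, P2:M(85), P3:I | bus: BusRdX,Flush

memory[L0] = 70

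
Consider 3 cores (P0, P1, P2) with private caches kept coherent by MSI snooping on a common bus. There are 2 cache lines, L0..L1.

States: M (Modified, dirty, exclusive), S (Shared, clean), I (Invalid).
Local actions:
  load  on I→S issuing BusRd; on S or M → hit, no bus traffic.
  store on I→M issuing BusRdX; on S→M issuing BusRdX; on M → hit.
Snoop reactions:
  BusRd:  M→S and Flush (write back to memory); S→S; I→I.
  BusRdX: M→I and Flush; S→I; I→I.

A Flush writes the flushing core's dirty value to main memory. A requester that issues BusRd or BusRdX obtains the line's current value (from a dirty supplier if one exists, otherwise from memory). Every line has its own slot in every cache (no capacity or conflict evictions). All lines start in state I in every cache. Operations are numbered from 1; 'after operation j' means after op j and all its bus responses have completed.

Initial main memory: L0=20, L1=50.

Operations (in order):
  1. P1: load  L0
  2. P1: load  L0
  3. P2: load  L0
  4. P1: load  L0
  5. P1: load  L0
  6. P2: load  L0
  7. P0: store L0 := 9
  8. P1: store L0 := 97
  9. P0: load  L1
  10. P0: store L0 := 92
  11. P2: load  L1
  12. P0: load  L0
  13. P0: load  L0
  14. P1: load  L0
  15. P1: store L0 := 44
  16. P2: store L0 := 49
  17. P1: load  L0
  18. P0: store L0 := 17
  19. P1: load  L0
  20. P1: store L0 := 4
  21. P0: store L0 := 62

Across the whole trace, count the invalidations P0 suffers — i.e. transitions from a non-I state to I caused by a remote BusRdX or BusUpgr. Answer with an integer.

  op1 P1: load  L0 → I/S/I on L0; bus BusRd; mem=20
  op2 P1: load  L0 → I/S/I on L0; bus (none); mem=20
  op3 P2: load  L0 → I/S/S on L0; bus BusRd; mem=20
  op4 P1: load  L0 → I/S/S on L0; bus (none); mem=20
  op5 P1: load  L0 → I/S/S on L0; bus (none); mem=20
  op6 P2: load  L0 → I/S/S on L0; bus (none); mem=20
  op7 P0: store L0 := 9 → M/I/I on L0; bus BusRdX; mem=20
  op8 P1: store L0 := 97 → I/M/I on L0; bus BusRdX Flush; mem=9
  op9 P0: load  L1 → S/I/I on L1; bus BusRd; mem=50
  op10 P0: store L0 := 92 → M/I/I on L0; bus BusRdX Flush; mem=97
  op11 P2: load  L1 → S/I/S on L1; bus BusRd; mem=50
  op12 P0: load  L0 → M/I/I on L0; bus (none); mem=97
  op13 P0: load  L0 → M/I/I on L0; bus (none); mem=97
  op14 P1: load  L0 → S/S/I on L0; bus BusRd Flush; mem=92
  op15 P1: store L0 := 44 → I/M/I on L0; bus BusRdX; mem=92
  op16 P2: store L0 := 49 → I/I/M on L0; bus BusRdX Flush; mem=44
  op17 P1: load  L0 → I/S/S on L0; bus BusRd Flush; mem=49
  op18 P0: store L0 := 17 → M/I/I on L0; bus BusRdX; mem=49
  op19 P1: load  L0 → S/S/I on L0; bus BusRd Flush; mem=17
  op20 P1: store L0 := 4 → I/M/I on L0; bus BusRdX; mem=17
  op21 P0: store L0 := 62 → M/I/I on L0; bus BusRdX Flush; mem=4

invalidations = 3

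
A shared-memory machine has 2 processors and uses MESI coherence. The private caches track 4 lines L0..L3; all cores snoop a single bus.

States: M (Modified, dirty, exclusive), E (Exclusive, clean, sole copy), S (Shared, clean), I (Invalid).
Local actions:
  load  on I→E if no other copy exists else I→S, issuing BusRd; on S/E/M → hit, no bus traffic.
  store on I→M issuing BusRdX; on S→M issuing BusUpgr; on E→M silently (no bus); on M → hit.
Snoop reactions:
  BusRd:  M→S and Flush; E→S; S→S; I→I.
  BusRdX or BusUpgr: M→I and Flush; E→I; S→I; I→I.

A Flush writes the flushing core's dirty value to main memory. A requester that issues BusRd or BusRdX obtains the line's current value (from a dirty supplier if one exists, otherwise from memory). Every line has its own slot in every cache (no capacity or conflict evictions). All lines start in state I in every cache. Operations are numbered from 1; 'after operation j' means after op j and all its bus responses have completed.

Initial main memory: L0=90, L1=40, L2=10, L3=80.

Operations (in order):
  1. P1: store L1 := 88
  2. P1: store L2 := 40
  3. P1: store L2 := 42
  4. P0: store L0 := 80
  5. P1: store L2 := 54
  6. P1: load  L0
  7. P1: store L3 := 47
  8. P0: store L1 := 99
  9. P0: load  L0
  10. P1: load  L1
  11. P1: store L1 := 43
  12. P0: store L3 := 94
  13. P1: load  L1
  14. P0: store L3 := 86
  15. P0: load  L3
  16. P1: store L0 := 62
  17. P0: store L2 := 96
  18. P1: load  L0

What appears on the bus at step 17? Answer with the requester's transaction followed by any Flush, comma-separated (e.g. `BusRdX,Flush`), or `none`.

  op1 P1: store L1 := 88 → I/M on L1; bus BusRdX; mem=40
  op2 P1: store L2 := 40 → I/M on L2; bus BusRdX; mem=10
  op3 P1: store L2 := 42 → I/M on L2; bus (none); mem=10
  op4 P0: store L0 := 80 → M/I on L0; bus BusRdX; mem=90
  op5 P1: store L2 := 54 → I/M on L2; bus (none); mem=10
  op6 P1: load  L0 → S/S on L0; bus BusRd Flush; mem=80
  op7 P1: store L3 := 47 → I/M on L3; bus BusRdX; mem=80
  op8 P0: store L1 := 99 → M/I on L1; bus BusRdX Flush; mem=88
  op9 P0: load  L0 → S/S on L0; bus (none); mem=80
  op10 P1: load  L1 → S/S on L1; bus BusRd Flush; mem=99
  op11 P1: store L1 := 43 → I/M on L1; bus BusUpgr; mem=99
  op12 P0: store L3 := 94 → M/I on L3; bus BusRdX Flush; mem=47
  op13 P1: load  L1 → I/M on L1; bus (none); mem=99
  op14 P0: store L3 := 86 → M/I on L3; bus (none); mem=47
  op15 P0: load  L3 → M/I on L3; bus (none); mem=47
  op16 P1: store L0 := 62 → I/M on L0; bus BusUpgr; mem=80
  op17 P0: store L2 := 96 → M/I on L2; bus BusRdX Flush; mem=54
  op18 P1: load  L0 → I/M on L0; bus (none); mem=80

bus = BusRdX,Flush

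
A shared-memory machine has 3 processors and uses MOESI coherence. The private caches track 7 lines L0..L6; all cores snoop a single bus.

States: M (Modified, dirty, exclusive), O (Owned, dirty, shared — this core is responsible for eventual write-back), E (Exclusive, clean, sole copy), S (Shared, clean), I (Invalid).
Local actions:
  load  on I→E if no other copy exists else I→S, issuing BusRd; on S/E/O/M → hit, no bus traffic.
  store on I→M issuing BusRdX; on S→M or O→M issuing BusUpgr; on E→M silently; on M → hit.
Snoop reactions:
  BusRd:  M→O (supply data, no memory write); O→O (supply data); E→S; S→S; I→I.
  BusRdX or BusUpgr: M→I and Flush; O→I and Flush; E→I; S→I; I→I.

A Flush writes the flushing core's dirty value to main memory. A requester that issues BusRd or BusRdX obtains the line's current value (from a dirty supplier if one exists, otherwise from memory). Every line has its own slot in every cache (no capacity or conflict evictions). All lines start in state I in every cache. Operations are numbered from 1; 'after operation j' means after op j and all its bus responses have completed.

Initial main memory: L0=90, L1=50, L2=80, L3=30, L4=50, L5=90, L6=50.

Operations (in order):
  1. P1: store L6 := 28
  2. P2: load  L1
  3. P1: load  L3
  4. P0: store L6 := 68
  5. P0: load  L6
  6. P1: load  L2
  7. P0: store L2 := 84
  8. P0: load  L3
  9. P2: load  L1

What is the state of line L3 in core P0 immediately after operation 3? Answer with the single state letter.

state = I

1. P1: store L6 := 28  bus=[BusRdX]  L6: P0=I P1=M P2=I  mem[L6]=50
2. P2: load  L1  bus=[BusRd]  L1: P0=I P1=I P2=E  mem[L1]=50
3. P1: load  L3  bus=[BusRd]  L3: P0=I P1=E P2=I  mem[L3]=30
4. P0: store L6 := 68  bus=[BusRdX,Flush]  L6: P0=M P1=I P2=I  mem[L6]=28
5. P0: load  L6  bus=[-]  L6: P0=M P1=I P2=I  mem[L6]=28
6. P1: load  L2  bus=[BusRd]  L2: P0=I P1=E P2=I  mem[L2]=80
7. P0: store L2 := 84  bus=[BusRdX]  L2: P0=M P1=I P2=I  mem[L2]=80
8. P0: load  L3  bus=[BusRd]  L3: P0=S P1=S P2=I  mem[L3]=30
9. P2: load  L1  bus=[-]  L1: P0=I P1=I P2=E  mem[L1]=50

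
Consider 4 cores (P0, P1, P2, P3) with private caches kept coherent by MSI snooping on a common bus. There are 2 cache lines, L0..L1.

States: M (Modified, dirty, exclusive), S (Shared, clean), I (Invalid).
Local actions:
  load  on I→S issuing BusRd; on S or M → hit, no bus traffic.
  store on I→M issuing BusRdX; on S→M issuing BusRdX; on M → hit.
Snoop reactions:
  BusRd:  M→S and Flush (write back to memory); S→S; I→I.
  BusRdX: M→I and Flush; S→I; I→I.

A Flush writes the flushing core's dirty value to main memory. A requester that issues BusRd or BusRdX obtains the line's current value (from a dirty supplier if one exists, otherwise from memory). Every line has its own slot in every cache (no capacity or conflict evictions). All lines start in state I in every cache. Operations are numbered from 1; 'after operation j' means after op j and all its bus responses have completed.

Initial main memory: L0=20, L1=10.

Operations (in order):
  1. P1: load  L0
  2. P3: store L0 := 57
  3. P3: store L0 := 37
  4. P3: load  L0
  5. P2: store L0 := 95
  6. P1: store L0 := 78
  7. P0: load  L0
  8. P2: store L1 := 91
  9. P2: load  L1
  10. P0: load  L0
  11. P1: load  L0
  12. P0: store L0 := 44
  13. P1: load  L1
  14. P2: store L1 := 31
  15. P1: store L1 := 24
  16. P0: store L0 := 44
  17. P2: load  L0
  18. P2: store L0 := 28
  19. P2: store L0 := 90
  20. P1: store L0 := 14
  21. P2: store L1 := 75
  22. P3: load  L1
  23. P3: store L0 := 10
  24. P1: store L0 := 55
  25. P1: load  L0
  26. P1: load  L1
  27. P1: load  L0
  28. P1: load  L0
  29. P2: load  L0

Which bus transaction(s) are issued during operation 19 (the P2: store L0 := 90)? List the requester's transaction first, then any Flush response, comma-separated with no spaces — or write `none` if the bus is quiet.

  op1 P1: load  L0 → I/S/I/I on L0; bus BusRd; mem=20
  op2 P3: store L0 := 57 → I/I/I/M on L0; bus BusRdX; mem=20
  op3 P3: store L0 := 37 → I/I/I/M on L0; bus (none); mem=20
  op4 P3: load  L0 → I/I/I/M on L0; bus (none); mem=20
  op5 P2: store L0 := 95 → I/I/M/I on L0; bus BusRdX Flush; mem=37
  op6 P1: store L0 := 78 → I/M/I/I on L0; bus BusRdX Flush; mem=95
  op7 P0: load  L0 → S/S/I/I on L0; bus BusRd Flush; mem=78
  op8 P2: store L1 := 91 → I/I/M/I on L1; bus BusRdX; mem=10
  op9 P2: load  L1 → I/I/M/I on L1; bus (none); mem=10
  op10 P0: load  L0 → S/S/I/I on L0; bus (none); mem=78
  op11 P1: load  L0 → S/S/I/I on L0; bus (none); mem=78
  op12 P0: store L0 := 44 → M/I/I/I on L0; bus BusRdX; mem=78
  op13 P1: load  L1 → I/S/S/I on L1; bus BusRd Flush; mem=91
  op14 P2: store L1 := 31 → I/I/M/I on L1; bus BusRdX; mem=91
  op15 P1: store L1 := 24 → I/M/I/I on L1; bus BusRdX Flush; mem=31
  op16 P0: store L0 := 44 → M/I/I/I on L0; bus (none); mem=78
  op17 P2: load  L0 → S/I/S/I on L0; bus BusRd Flush; mem=44
  op18 P2: store L0 := 28 → I/I/M/I on L0; bus BusRdX; mem=44
  op19 P2: store L0 := 90 → I/I/M/I on L0; bus (none); mem=44
  op20 P1: store L0 := 14 → I/M/I/I on L0; bus BusRdX Flush; mem=90
  op21 P2: store L1 := 75 → I/I/M/I on L1; bus BusRdX Flush; mem=24
  op22 P3: load  L1 → I/I/S/S on L1; bus BusRd Flush; mem=75
  op23 P3: store L0 := 10 → I/I/I/M on L0; bus BusRdX Flush; mem=14
  op24 P1: store L0 := 55 → I/M/I/I on L0; bus BusRdX Flush; mem=10
  op25 P1: load  L0 → I/M/I/I on L0; bus (none); mem=10
  op26 P1: load  L1 → I/S/S/S on L1; bus BusRd; mem=75
  op27 P1: load  L0 → I/M/I/I on L0; bus (none); mem=10
  op28 P1: load  L0 → I/M/I/I on L0; bus (none); mem=10
  op29 P2: load  L0 → I/S/S/I on L0; bus BusRd Flush; mem=55

bus = none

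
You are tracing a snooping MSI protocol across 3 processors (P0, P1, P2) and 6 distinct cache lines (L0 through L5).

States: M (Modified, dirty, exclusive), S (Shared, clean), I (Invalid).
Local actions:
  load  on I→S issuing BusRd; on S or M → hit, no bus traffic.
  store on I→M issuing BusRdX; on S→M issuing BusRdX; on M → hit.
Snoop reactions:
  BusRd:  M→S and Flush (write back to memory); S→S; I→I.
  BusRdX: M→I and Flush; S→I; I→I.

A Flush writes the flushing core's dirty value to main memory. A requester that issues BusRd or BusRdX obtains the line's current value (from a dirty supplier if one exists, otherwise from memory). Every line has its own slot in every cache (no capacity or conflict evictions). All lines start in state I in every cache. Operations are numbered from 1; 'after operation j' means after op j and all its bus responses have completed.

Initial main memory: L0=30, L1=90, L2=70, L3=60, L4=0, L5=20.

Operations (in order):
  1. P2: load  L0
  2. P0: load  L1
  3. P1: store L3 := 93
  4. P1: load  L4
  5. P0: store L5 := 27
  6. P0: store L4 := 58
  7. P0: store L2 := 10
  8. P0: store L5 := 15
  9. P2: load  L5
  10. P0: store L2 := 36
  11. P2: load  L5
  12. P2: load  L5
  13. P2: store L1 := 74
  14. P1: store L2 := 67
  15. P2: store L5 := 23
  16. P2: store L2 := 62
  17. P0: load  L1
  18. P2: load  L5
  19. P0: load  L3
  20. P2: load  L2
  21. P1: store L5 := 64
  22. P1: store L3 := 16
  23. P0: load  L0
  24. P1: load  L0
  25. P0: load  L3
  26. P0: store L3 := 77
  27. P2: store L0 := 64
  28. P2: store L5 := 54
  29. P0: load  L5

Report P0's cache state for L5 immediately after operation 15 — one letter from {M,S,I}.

state = I

  op1 P2: load  L0 → I/I/S on L0; bus BusRd; mem=30
  op2 P0: load  L1 → S/I/I on L1; bus BusRd; mem=90
  op3 P1: store L3 := 93 → I/M/I on L3; bus BusRdX; mem=60
  op4 P1: load  L4 → I/S/I on L4; bus BusRd; mem=0
  op5 P0: store L5 := 27 → M/I/I on L5; bus BusRdX; mem=20
  op6 P0: store L4 := 58 → M/I/I on L4; bus BusRdX; mem=0
  op7 P0: store L2 := 10 → M/I/I on L2; bus BusRdX; mem=70
  op8 P0: store L5 := 15 → M/I/I on L5; bus (none); mem=20
  op9 P2: load  L5 → S/I/S on L5; bus BusRd Flush; mem=15
  op10 P0: store L2 := 36 → M/I/I on L2; bus (none); mem=70
  op11 P2: load  L5 → S/I/S on L5; bus (none); mem=15
  op12 P2: load  L5 → S/I/S on L5; bus (none); mem=15
  op13 P2: store L1 := 74 → I/I/M on L1; bus BusRdX; mem=90
  op14 P1: store L2 := 67 → I/M/I on L2; bus BusRdX Flush; mem=36
  op15 P2: store L5 := 23 → I/I/M on L5; bus BusRdX; mem=15
  op16 P2: store L2 := 62 → I/I/M on L2; bus BusRdX Flush; mem=67
  op17 P0: load  L1 → S/I/S on L1; bus BusRd Flush; mem=74
  op18 P2: load  L5 → I/I/M on L5; bus (none); mem=15
  op19 P0: load  L3 → S/S/I on L3; bus BusRd Flush; mem=93
  op20 P2: load  L2 → I/I/M on L2; bus (none); mem=67
  op21 P1: store L5 := 64 → I/M/I on L5; bus BusRdX Flush; mem=23
  op22 P1: store L3 := 16 → I/M/I on L3; bus BusRdX; mem=93
  op23 P0: load  L0 → S/I/S on L0; bus BusRd; mem=30
  op24 P1: load  L0 → S/S/S on L0; bus BusRd; mem=30
  op25 P0: load  L3 → S/S/I on L3; bus BusRd Flush; mem=16
  op26 P0: store L3 := 77 → M/I/I on L3; bus BusRdX; mem=16
  op27 P2: store L0 := 64 → I/I/M on L0; bus BusRdX; mem=30
  op28 P2: store L5 := 54 → I/I/M on L5; bus BusRdX Flush; mem=64
  op29 P0: load  L5 → S/I/S on L5; bus BusRd Flush; mem=54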